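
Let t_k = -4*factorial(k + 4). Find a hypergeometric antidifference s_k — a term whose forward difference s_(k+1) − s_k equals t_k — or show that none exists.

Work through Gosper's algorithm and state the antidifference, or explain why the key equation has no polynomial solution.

none (Gosper's algorithm certifies no s_k)

t_(k+1)/t_k = k + 5.
So A=k + 5 and B=1, with C=1.
Solve (k + 5)·f(k+1) − (1)·f(k) = 1.
deg f ≤ -1 (via 1,0,0).
Bound -1 < 0, so the key equation has no polynomial solution.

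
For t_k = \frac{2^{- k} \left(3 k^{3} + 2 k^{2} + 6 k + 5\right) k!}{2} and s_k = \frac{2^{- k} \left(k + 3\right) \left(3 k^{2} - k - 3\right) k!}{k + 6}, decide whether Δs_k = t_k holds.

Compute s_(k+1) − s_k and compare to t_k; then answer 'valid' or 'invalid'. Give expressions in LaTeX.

Invalid: residual - \frac{3 \cdot 2^{- k} \left(3 k^{4} + 20 k^{3} + 12 k^{2} + 43 k + 36\right) k!}{2 \left(k + 6\right) \left(k + 7\right)} ≠ 0.

s_(k+1) = (k + 4)*(3*k**2 + 5*k - 1)*factorial(k + 1)/(2*2**k*(k + 7))
s_(k+1) − s_k = (3*k**5 + 32*k**4 + 98*k**3 + 131*k**2 + 188*k + 102)*factorial(k)/(2*2**k*(k + 6)*(k + 7))
(s_(k+1) − s_k) − t_k = -3*(3*k**4 + 20*k**3 + 12*k**2 + 43*k + 36)*factorial(k)/(2*2**k*(k + 6)*(k + 7))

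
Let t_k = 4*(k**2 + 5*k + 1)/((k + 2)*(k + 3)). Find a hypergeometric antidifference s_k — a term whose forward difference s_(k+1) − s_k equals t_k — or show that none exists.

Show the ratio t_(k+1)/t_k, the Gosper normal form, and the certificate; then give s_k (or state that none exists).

s_k = 2*k*(2*k - 1)/(k + 2)

The ratio is (k + 2)*(5*k + (k + 1)**2 + 6)/((k + 4)*(k**2 + 5*k + 1)).
Factor: A=k + 2; B=k + 4; C=k**2 + 5*k + 1.
Need (k + 2)·f(k+1) − (k + 3)·f(k) = k**2 + 5*k + 1.
From deg A=1, deg B=1, deg C=2: d=2.
A polynomial solution: f(k) = k*(2*k - 1)/2.
R(k) = B(k−1)·f(k)/C(k) = k*(k + 3)*(2*k - 1)/(2*(k**2 + 5*k + 1)); s_k = R·t_k = 2*k*(2*k - 1)/(k + 2).
s_(k+1) − s_k = 4*(k**2 + 5*k + 1)/(k**2 + 5*k + 6) = t_k.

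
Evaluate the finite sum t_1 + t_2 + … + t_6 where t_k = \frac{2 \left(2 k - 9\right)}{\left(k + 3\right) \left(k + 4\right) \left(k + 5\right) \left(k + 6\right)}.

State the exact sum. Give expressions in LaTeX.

Σ = -4/165

r(k) = (k + 3)*(2*k - 7)/((k + 7)*(2*k - 9)) after simplifying.
So A=k + 3 and B=k + 7, with C=k - 9/2.
Key eq: (k + 3)·f(k+1) = (k + 6)·f(k) + (k - 9/2).
From deg A=1, deg B=1, deg C=1: d=3.
Solve for f: f(k) = -k*(k**2 + 12*k + 77)/60 (degree 3 ≤ 3).
Get s_k = R·t_k = k*(-k**2 - 12*k - 77)/(15*(k + 3)*(k + 4)*(k + 5)) with R(k) = B(k−1)f(k)/C(k) = -k*(k + 6)*(k**2 + 12*k + 77)/(30*(2*k - 9)).
s_(k+1) − s_k = 2*(2*k - 9)/(k**4 + 18*k**3 + 119*k**2 + 342*k + 360) = t_k.
Telescoping: Σ = s_(7) − s_(1) = -49/660 − (-1/20) = -4/165.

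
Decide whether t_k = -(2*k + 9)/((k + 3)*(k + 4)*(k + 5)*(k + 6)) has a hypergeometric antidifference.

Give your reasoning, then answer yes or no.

Yes. s_k = k*(-k - 8)/(15*(k**2 + 8*k + 15)).

r(k) = (k + 3)*(2*k + 11)/((k + 7)*(2*k + 9)) after simplifying.
Take A(k)=k + 3, B(k)=k + 7, C(k)=k + 9/2.
Need (k + 3)·f(k+1) − (k + 6)·f(k) = k + 9/2.
deg f ≤ 3 (via 1,1,1).
Coefficient equations give f(k) = k*(k + 4)*(k + 8)/30.
Get s_k = R·t_k = k*(-k - 8)/(15*(k**2 + 8*k + 15)) with R(k) = B(k−1)f(k)/C(k) = k*(k + 4)*(k + 6)*(k + 8)/(15*(2*k + 9)).
s_(k+1) − s_k = (-2*k - 9)/(k**4 + 18*k**3 + 119*k**2 + 342*k + 360) = t_k.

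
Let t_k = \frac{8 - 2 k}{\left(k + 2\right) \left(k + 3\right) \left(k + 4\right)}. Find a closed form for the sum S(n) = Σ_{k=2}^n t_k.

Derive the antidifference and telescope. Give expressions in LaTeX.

S(n) = \frac{- n^{2} + 13 n - 12}{10 \left(n^{2} + 7 n + 12\right)}

r(k) = (k - 3)*(k + 2)/((k - 4)*(k + 5)) after simplifying.
Gosper form: A/B · C(k+1)/C(k) with A=k + 2, B=k + 5, C=k - 4.
Key eq: (k + 2)·f(k+1) = (k + 4)·f(k) + (k - 4).
Degrees (1,1,1) ⇒ d ≤ 2.
Solve for f: f(k) = -k*(k + 11)/6 (degree 2 ≤ 2).
So s_k = (B(k−1)f/C)·t_k = (-k*(k + 4)*(k + 11)/(6*(k - 4)))·t_k = k*(k + 11)/(3*(k + 2)*(k + 3)).
Δs = 2*(4 - k)/(k**3 + 9*k**2 + 26*k + 24), as required.
Evaluate: s_(n+1) = (n**2 + 13*n + 12)/(3*(n**2 + 7*n + 12)); subtract s_(2) = 13/30 ⇒ S(n) = (-n**2 + 13*n - 12)/(10*(n**2 + 7*n + 12)).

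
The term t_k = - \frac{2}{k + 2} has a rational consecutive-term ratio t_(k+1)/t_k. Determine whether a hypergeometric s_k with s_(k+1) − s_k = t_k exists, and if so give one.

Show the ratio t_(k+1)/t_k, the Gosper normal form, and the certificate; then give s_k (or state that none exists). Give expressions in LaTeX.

no hypergeometric antidifference exists

The ratio is (k + 2)/(k + 3).
A = k + 2, B = k + 3, C = 1.
f must satisfy (k + 2)·f(k+1) − (k + 2)·f(k) = 1.
deg f ≤ 0 (via 1,1,0).
Write f(k) = c0. Then LHS − RHS = -1, requiring -1 = 0: contradictory. No certificate.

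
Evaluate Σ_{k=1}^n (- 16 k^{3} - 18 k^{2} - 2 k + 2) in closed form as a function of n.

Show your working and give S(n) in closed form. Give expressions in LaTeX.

S(n) = 2 n \left(- 2 n^{3} - 7 n^{2} - 7 n - 1\right)

Ratio r(k) = (k + 8*(k + 1)**3 + 9*(k + 1)**2)/(8*k**3 + 9*k**2 + k - 1).
Factor: A=1; B=1; C=k**3 + 9*k**2/8 + k/8 - 1/8.
Key eq: (1)·f(k+1) = (1)·f(k) + (k**3 + 9*k**2/8 + k/8 - 1/8).
deg f ≤ 4 (via 0,0,3).
A polynomial solution: f(k) = k**2*(2*k**2 - k - 2)/8.
Then R = B(k−1)f/C = k**2*(2*k**2 - k - 2)/(8*k**3 + 9*k**2 + k - 1), so s_k = R(k)·t_k = 2*k**2*(-2*k**2 + k + 2).
Δs = -16*k**3 - 18*k**2 - 2*k + 2, as required.
Evaluate: s_(n+1) = -4*n**4 - 14*n**3 - 14*n**2 - 2*n + 2; subtract s_(1) = 2 ⇒ S(n) = 2*n*(-2*n**3 - 7*n**2 - 7*n - 1).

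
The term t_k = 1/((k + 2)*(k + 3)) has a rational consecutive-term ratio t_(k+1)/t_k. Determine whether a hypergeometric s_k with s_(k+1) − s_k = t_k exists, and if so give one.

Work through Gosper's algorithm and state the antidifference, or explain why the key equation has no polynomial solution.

Ratio r(k) = (k + 2)/(k + 4).
Gosper form: A/B · C(k+1)/C(k) with A=k + 2, B=k + 4, C=1.
f must satisfy (k + 2)·f(k+1) − (k + 3)·f(k) = 1.
d = 1 from the (1,1,0) case.
Match coefficients ⇒ f(k) = k/2.
So s_k = (B(k−1)f/C)·t_k = (k*(k + 3)/2)·t_k = k/(2*(k + 2)).
Check: Δs_k = 1/(k**2 + 5*k + 6). ✓

s_k = k/(2*(k + 2))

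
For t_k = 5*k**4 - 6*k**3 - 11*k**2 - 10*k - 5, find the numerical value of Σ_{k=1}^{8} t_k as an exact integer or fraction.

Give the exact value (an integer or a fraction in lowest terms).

Σ = 33440

The ratio is (5*k**4 + 14*k**3 + k**2 - 30*k - 27)/(5*k**4 - 6*k**3 - 11*k**2 - 10*k - 5).
A = 1, B = 1, C = k**4 - 6*k**3/5 - 11*k**2/5 - 2*k - 1.
Key eq: (1)·f(k+1) = (1)·f(k) + (k**4 - 6*k**3/5 - 11*k**2/5 - 2*k - 1).
Bound: deg f ≤ 5.
Solve for f: f(k) = k*(k**4 - 4*k**3 + k**2 - k - 2)/5 (degree 5 ≤ 5).
So s_k = (B(k−1)f/C)·t_k = (k*(k**4 - 4*k**3 + k**2 - k - 2)/(5*k**4 - 6*k**3 - 11*k**2 - 10*k - 5))·t_k = k*(k**4 - 4*k**3 + k**2 - k - 2).
Δs = 5*k**4 - 6*k**3 - 11*k**2 - 10*k - 5, as required.
Sum = s_(9) − s_(1); s_(9) = 33435, s_(1) = -5 ⇒ 33440.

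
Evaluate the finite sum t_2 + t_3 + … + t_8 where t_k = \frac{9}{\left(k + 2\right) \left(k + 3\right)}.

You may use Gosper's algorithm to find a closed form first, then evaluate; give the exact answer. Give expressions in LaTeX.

Σ = 63/44

The ratio is (k + 2)/(k + 4).
Take A(k)=k + 2, B(k)=k + 4, C(k)=1.
Need (k + 2)·f(k+1) − (k + 3)·f(k) = 1.
deg f ≤ 1 (via 1,1,0).
A polynomial solution: f(k) = k/2.
Certificate R = B(k−1)f/C = k*(k + 3)/2 gives s_k = 9*k/(2*(k + 2)).
Δs = 9/(k**2 + 5*k + 6), as required.
Σ_(k=2)^(8) t_k = s_(9) − s_(2) = 81/22 − (9/4) = 63/44.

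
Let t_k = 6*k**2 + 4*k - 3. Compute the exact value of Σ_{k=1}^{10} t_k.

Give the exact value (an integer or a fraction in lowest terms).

Σ = 2500

Ratio r(k) = (6*k**2 + 16*k + 7)/(6*k**2 + 4*k - 3).
Factor: A=1; B=1; C=k**2 + 2*k/3 - 1/2.
Solve (1)·f(k+1) − (1)·f(k) = k**2 + 2*k/3 - 1/2.
d = 3 from the (0,0,2) case.
A polynomial solution: f(k) = k*(2*k**2 - k - 4)/6.
So s_k = (B(k−1)f/C)·t_k = (k*(2*k**2 - k - 4)/(6*k**2 + 4*k - 3))·t_k = k*(2*k**2 - k - 4).
Δs = 6*k**2 + 4*k - 3, as required.
Telescoping: Σ = s_(11) − s_(1) = 2497 − (-3) = 2500.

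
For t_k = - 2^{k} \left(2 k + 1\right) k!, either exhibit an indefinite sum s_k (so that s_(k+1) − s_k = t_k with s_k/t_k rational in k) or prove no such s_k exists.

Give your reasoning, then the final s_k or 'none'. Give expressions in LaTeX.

s_k = - 2^{k} k!

r(k) = 2*(k + 1)*(2*k + 3)/(2*k + 1) after simplifying.
A = 2*k + 2, B = 1, C = k + 1/2.
Solve (2*k + 2)·f(k+1) − (1)·f(k) = k + 1/2.
Degrees (1,0,1) ⇒ d ≤ 0.
A polynomial solution: f(k) = 1/2.
Certificate R = B(k−1)f/C = 1/(2*k + 1) gives s_k = -2**k*factorial(k).
Check: Δs_k = -2**k*(2*k + 1)*factorial(k). ✓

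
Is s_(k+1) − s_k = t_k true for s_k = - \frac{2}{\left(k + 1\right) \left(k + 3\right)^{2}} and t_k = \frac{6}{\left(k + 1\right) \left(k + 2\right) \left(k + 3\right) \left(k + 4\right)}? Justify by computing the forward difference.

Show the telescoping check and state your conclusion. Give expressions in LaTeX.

Invalid: residual \frac{2 \left(- 4 k - 13\right)}{k^{6} + 17 k^{5} + 117 k^{4} + 415 k^{3} + 794 k^{2} + 768 k + 288} ≠ 0.

s_(k+1) = -2/((k + 2)*(k + 4)**2)
s_(k+1) − s_k = -2/((k + 2)*(k + 4)**2) + 2/((k + 1)*(k + 3)**2)
(s_(k+1) − s_k) − t_k = 2*(-4*k - 13)/(k**6 + 17*k**5 + 117*k**4 + 415*k**3 + 794*k**2 + 768*k + 288)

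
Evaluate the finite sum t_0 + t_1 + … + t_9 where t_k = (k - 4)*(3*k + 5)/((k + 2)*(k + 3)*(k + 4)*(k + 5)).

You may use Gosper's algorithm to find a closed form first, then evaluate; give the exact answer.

Ratio r(k) = (k - 3)*(k + 2)*(3*k + 8)/((k - 4)*(k + 6)*(3*k + 5)).
A = k + 2, B = k + 6, C = k**2 - 7*k/3 - 20/3.
Need (k + 2)·f(k+1) − (k + 5)·f(k) = k**2 - 7*k/3 - 20/3.
Degrees (1,1,2) ⇒ d ≤ 3.
Match coefficients ⇒ f(k) = -k*(k**2 + 45*k + 74)/36.
Get s_k = R·t_k = k*(-k**2 - 45*k - 74)/(12*(k**3 + 9*k**2 + 26*k + 24)) with R(k) = B(k−1)f(k)/C(k) = -k*(k + 5)*(k**2 + 45*k + 74)/(12*(k - 4)*(3*k + 5)).
Check: Δs_k = (3*k**2 - 7*k - 20)/(k**4 + 14*k**3 + 71*k**2 + 154*k + 120). ✓
Sum = s_(10) − s_(0); s_(10) = -5/21, s_(0) = 0 ⇒ -5/21.

Σ = -5/21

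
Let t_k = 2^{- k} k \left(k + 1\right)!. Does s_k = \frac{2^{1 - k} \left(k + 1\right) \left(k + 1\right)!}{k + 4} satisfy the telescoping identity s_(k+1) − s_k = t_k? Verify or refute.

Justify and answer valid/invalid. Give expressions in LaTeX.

Invalid: residual - \frac{3 \cdot 2^{- k} \left(k^{2} + 4 k - 2\right) \left(k + 1\right)!}{\left(k + 4\right) \left(k + 5\right)} ≠ 0.

s_(k+1) = (k + 2)*factorial(k + 2)/(2**k*(k + 5))
s_(k+1) − s_k = (k**3 + 6*k**2 + 8*k + 6)*factorial(k + 1)/(2**k*(k + 4)*(k + 5))
(s_(k+1) − s_k) − t_k = -3*(k**2 + 4*k - 2)*factorial(k + 1)/(2**k*(k + 4)*(k + 5))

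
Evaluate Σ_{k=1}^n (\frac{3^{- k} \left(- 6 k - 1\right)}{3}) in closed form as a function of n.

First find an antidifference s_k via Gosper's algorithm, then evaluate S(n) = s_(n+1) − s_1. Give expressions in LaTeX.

S(n) = 3^{- n - 1} \left(- 5 \cdot 3^{n} + 3 n + 5\right)

Step 1: r(k) = (6*k + 7)/(3*(6*k + 1)).
Normal form (A,B,C) = (1/3, 1, k + 1/6).
Set up (1/3)·f(k+1) − (1)·f(k) − (k + 1/6) = 0.
Degrees (0,0,1) ⇒ d ≤ 1.
Solving with deg f ≤ 1: f(k) = -(3*k + 2)/2.
So s_k = (B(k−1)f/C)·t_k = (-3*(3*k + 2)/(6*k + 1))·t_k = (3*k + 2)/3**k.
s_(k+1) − s_k = (-6*k - 1)/(3*3**k) = t_k.
s_(n+1) = 3**(-n - 1)*(3*n + 5) and s_(1) = 5/3, so S(n) = 3**(-n - 1)*(-5*3**n + 3*n + 5).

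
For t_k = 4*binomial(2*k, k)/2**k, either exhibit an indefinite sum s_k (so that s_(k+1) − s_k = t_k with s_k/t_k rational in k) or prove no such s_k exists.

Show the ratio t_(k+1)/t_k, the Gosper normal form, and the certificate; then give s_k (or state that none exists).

no hypergeometric antidifference exists

The ratio is (2*k + 1)/(k + 1).
Factor: A=2*k + 1; B=k + 1; C=1.
Key eq: (2*k + 1)·f(k+1) = (k)·f(k) + (1).
From deg A=1, deg B=1, deg C=0: d=-1.
Negative degree bound (-1): no f exists, t_k not Gosper-summable.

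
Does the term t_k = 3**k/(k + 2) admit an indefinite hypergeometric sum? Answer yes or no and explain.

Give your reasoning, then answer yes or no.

t_(k+1)/t_k = 3*(k + 2)/(k + 3).
So A=3*k + 6 and B=k + 3, with C=1.
Solve (3*k + 6)·f(k+1) − (k + 2)·f(k) = 1.
deg f ≤ -1 (via 1,1,0).
d = -1 < 0 ⇒ no nonzero polynomial f; not summable.

No — negative degree bound, so no certificate f.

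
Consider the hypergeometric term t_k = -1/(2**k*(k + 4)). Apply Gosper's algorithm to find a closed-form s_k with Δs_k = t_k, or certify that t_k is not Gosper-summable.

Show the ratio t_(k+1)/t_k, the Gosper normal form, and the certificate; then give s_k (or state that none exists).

r(k) = (k + 4)/(2*(k + 5)) after simplifying.
So A=k/2 + 2 and B=k + 5, with C=1.
Set up (k/2 + 2)·f(k+1) − (k + 4)·f(k) − (1) = 0.
Degrees (1,1,0) ⇒ d ≤ -1.
d = -1 < 0 ⇒ no nonzero polynomial f; not summable.

not Gosper-summable; s_k does not exist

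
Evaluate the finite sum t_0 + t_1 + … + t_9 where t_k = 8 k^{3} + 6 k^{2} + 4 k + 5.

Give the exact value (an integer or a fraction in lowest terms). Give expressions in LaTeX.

r(k) = (8*k**3 + 30*k**2 + 40*k + 23)/(8*k**3 + 6*k**2 + 4*k + 5) after simplifying.
Gosper form: A/B · C(k+1)/C(k) with A=1, B=1, C=k**3 + 3*k**2/4 + k/2 + 5/8.
Need (1)·f(k+1) − (1)·f(k) = k**3 + 3*k**2/4 + k/2 + 5/8.
Bound: deg f ≤ 4.
Solving with deg f ≤ 4: f(k) = k*(2*k**3 - 2*k**2 + k + 4)/8.
So s_k = (B(k−1)f/C)·t_k = (k*(2*k**3 - 2*k**2 + k + 4)/(8*k**3 + 6*k**2 + 4*k + 5))·t_k = k*(2*k**3 - 2*k**2 + k + 4).
Verify: 8*k**3 + 6*k**2 + 4*k + 5 matches t_k.
Evaluate s at k=10 and k=0: 18140 and 0; difference 18140.

Σ = 18140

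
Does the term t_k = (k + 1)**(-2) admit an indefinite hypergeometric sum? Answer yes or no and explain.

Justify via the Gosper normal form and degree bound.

r(k) = (k + 1)**2/(k + 2)**2 after simplifying.
Normal form (A,B,C) = (k**2 + 2*k + 1, k**2 + 4*k + 4, 1).
Need (k**2 + 2*k + 1)·f(k+1) − (k**2 + 2*k + 1)·f(k) = 1.
deg f ≤ 0 (via 2,2,0).
Generic f = c0 gives residual -1; -1 = 0 cannot hold, so t_k is not Gosper-summable.

No — key equation has no polynomial f.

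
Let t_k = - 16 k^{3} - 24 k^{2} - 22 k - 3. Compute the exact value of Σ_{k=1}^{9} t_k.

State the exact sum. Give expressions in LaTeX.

Σ = -40257

Compute t_(k+1)/t_k: get (16*k**3 + 72*k**2 + 118*k + 65)/(16*k**3 + 24*k**2 + 22*k + 3).
Take A(k)=1, B(k)=1, C(k)=k**3 + 3*k**2/2 + 11*k/8 + 3/16.
f must satisfy (1)·f(k+1) − (1)·f(k) = k**3 + 3*k**2/2 + 11*k/8 + 3/16.
Degrees (0,0,3) ⇒ d ≤ 4.
Coefficient equations give f(k) = k*(4*k**3 + 3*k - 4)/16.
Then R = B(k−1)f/C = k*(4*k**3 + 3*k - 4)/(16*k**3 + 24*k**2 + 22*k + 3), so s_k = R(k)·t_k = k*(-4*k**3 - 3*k + 4).
Check: Δs_k = -16*k**3 - 24*k**2 - 22*k - 3. ✓
Σ_(k=1)^(9) t_k = s_(10) − s_(1) = -40260 − (-3) = -40257.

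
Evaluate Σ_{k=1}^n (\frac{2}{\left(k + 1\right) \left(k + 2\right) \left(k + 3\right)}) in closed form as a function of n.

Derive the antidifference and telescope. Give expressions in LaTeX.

Step 1: r(k) = (k + 1)/(k + 4).
Normal form (A,B,C) = (k + 1, k + 4, 1).
Set up (k + 1)·f(k+1) − (k + 3)·f(k) − (1) = 0.
deg f ≤ 2 (via 1,1,0).
Coefficient equations give f(k) = k*(k + 3)/4.
Then R = B(k−1)f/C = k*(k + 3)**2/4, so s_k = R(k)·t_k = k*(k + 3)/(2*(k + 1)*(k + 2)).
Verify: 2/(k**3 + 6*k**2 + 11*k + 6) matches t_k.
Evaluate: s_(n+1) = (n**2 + 5*n + 4)/(2*(n**2 + 5*n + 6)); subtract s_(1) = 1/3 ⇒ S(n) = n*(n + 5)/(6*(n**2 + 5*n + 6)).

S(n) = \frac{n \left(n + 5\right)}{6 \left(n^{2} + 5 n + 6\right)}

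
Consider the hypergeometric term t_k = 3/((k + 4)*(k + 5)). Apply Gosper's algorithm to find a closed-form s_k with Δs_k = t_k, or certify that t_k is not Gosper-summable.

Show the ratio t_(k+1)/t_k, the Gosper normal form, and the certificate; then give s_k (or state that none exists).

Step 1: r(k) = (k + 4)/(k + 6).
Normal form (A,B,C) = (k + 4, k + 6, 1).
Key eq: (k + 4)·f(k+1) = (k + 5)·f(k) + (1).
Bound: deg f ≤ 1.
Match coefficients ⇒ f(k) = k/4.
Certificate R = B(k−1)f/C = k*(k + 5)/4 gives s_k = 3*k/(4*(k + 4)).
Check: Δs_k = 3/(k**2 + 9*k + 20). ✓

s_k = 3*k/(4*(k + 4))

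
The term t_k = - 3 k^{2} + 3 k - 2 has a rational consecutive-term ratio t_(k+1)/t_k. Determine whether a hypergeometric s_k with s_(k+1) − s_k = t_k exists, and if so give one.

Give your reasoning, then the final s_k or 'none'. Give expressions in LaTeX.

s_k = k \left(- k^{2} + 3 k - 4\right)

t_(k+1)/t_k = (3*k**2 + 3*k + 2)/(3*k**2 - 3*k + 2).
A = 1, B = 1, C = k**2 - k + 2/3.
f must satisfy (1)·f(k+1) − (1)·f(k) = k**2 - k + 2/3.
From deg A=0, deg B=0, deg C=2: d=3.
Solving with deg f ≤ 3: f(k) = k*(k**2 - 3*k + 4)/3.
Then R = B(k−1)f/C = k*(k**2 - 3*k + 4)/(3*k**2 - 3*k + 2), so s_k = R(k)·t_k = k*(-k**2 + 3*k - 4).
Verify: -3*k**2 + 3*k - 2 matches t_k.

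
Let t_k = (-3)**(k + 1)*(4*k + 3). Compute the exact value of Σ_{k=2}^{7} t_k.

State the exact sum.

Ratio r(k) = 3*(-4*k - 7)/(4*k + 3).
Take A(k)=-3, B(k)=1, C(k)=k + 3/4.
Key eq: (-3)·f(k+1) = (1)·f(k) + (k + 3/4).
From deg A=0, deg B=0, deg C=1: d=1.
Solving with deg f ≤ 1: f(k) = -k/4.
Get s_k = R·t_k = 3*(-3)**k*k with R(k) = B(k−1)f(k)/C(k) = -k/(4*k + 3).
Δs = (-3)**(k + 1)*(4*k + 3), as required.
Telescoping: Σ = s_(8) − s_(2) = 157464 − (54) = 157410.

Σ = 157410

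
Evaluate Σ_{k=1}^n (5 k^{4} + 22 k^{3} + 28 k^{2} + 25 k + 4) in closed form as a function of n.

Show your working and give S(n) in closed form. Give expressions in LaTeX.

Ratio r(k) = (5*k**4 + 42*k**3 + 124*k**2 + 167*k + 84)/(5*k**4 + 22*k**3 + 28*k**2 + 25*k + 4).
So A=1 and B=1, with C=k**4 + 22*k**3/5 + 28*k**2/5 + 5*k + 4/5.
f must satisfy (1)·f(k+1) − (1)·f(k) = k**4 + 22*k**3/5 + 28*k**2/5 + 5*k + 4/5.
From deg A=0, deg B=0, deg C=4: d=5.
Coefficient equations give f(k) = k*(k**4 + 3*k**3 + 4*k - 4)/5.
Certificate R = B(k−1)f/C = k*(k**4 + 3*k**3 + 4*k - 4)/(5*k**4 + 22*k**3 + 28*k**2 + 25*k + 4) gives s_k = k*(k**4 + 3*k**3 + 4*k - 4).
Verify: 5*k**4 + 22*k**3 + 28*k**2 + 25*k + 4 matches t_k.
Telescope: S(n) = s_(n+1) − s_(1) = n**5 + 8*n**4 + 22*n**3 + 32*n**2 + 21*n + 4 − (4) = n*(n**4 + 8*n**3 + 22*n**2 + 32*n + 21).

S(n) = n \left(n^{4} + 8 n^{3} + 22 n^{2} + 32 n + 21\right)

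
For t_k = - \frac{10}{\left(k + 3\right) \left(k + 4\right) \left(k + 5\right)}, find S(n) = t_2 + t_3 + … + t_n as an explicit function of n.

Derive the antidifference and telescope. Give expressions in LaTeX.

The ratio is (k + 3)/(k + 6).
Take A(k)=k + 3, B(k)=k + 6, C(k)=1.
Need (k + 3)·f(k+1) − (k + 5)·f(k) = 1.
From deg A=1, deg B=1, deg C=0: d=2.
Solving with deg f ≤ 2: f(k) = k*(k + 7)/24.
Get s_k = R·t_k = 5*k*(-k - 7)/(12*(k + 3)*(k + 4)) with R(k) = B(k−1)f(k)/C(k) = k*(k + 5)*(k + 7)/24.
Δs = -10/(k**3 + 12*k**2 + 47*k + 60), as required.
Σ_(k=2)^n t_k = s_(n+1) − s_(2) = (5*(-n**2 - 9*n - 8)/(12*(n**2 + 9*n + 20))) − (-1/4), i.e. (-n**2 - 9*n + 10)/(6*(n**2 + 9*n + 20)).

S(n) = \frac{- n^{2} - 9 n + 10}{6 \left(n^{2} + 9 n + 20\right)}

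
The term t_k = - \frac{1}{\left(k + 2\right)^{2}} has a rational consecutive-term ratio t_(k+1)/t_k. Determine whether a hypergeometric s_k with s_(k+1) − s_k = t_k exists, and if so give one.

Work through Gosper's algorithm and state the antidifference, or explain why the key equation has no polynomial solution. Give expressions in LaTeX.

t_(k+1)/t_k = (k + 2)**2/(k + 3)**2.
Take A(k)=k**2 + 4*k + 4, B(k)=k**2 + 6*k + 9, C(k)=1.
Solve (k**2 + 4*k + 4)·f(k+1) − (k**2 + 4*k + 4)·f(k) = 1.
deg f ≤ 0 (via 2,2,0).
Generic f = c0 gives residual -1; -1 = 0 cannot hold, so t_k is not Gosper-summable.

no hypergeometric antidifference exists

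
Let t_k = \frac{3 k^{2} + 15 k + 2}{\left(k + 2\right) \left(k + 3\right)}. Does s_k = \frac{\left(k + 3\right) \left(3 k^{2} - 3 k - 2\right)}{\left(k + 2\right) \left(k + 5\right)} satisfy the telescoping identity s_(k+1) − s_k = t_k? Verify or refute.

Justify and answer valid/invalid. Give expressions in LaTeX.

s_(k+1) = -(k + 4)*(3*k - 3*(k + 1)**2 + 5)/((k + 3)*(k + 6))
s_(k+1) − s_k = (3*k**4 + 48*k**3 + 209*k**2 + 296*k + 28)/(k**4 + 16*k**3 + 91*k**2 + 216*k + 180)
(s_(k+1) − s_k) − t_k = 16*(-3*k**2 - 11*k - 2)/(k**4 + 16*k**3 + 91*k**2 + 216*k + 180)

Invalid: residual \frac{16 \left(- 3 k^{2} - 11 k - 2\right)}{k^{4} + 16 k^{3} + 91 k^{2} + 216 k + 180} ≠ 0.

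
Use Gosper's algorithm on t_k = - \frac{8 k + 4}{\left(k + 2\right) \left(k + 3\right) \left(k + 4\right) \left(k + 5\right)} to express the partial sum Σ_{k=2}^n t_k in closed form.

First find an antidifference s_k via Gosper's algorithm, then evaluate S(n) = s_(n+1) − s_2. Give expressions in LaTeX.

t_(k+1)/t_k = (k + 2)*(2*k + 3)/((k + 6)*(2*k + 1)).
Take A(k)=k + 2, B(k)=k + 6, C(k)=k + 1/2.
Solve (k + 2)·f(k+1) − (k + 5)·f(k) = k + 1/2.
Bound: deg f ≤ 3.
Solve for f: f(k) = k*(k**2 + 9*k + 2)/48 (degree 3 ≤ 3).
R(k) = B(k−1)·f(k)/C(k) = k*(k + 5)*(k**2 + 9*k + 2)/(24*(2*k + 1)); s_k = R·t_k = -k*(k**2 + 9*k + 2)/(6*(k + 2)*(k + 3)*(k + 4)).
Verify: 4*(-2*k - 1)/(k**4 + 14*k**3 + 71*k**2 + 154*k + 120) matches t_k.
s_(n+1) = (-n**3 - 12*n**2 - 23*n - 12)/(6*(n**3 + 12*n**2 + 47*n + 60)) and s_(2) = -1/15, so S(n) = (-n**3 - 12*n**2 - 7*n + 20)/(10*(n**3 + 12*n**2 + 47*n + 60)).

S(n) = \frac{- n^{3} - 12 n^{2} - 7 n + 20}{10 \left(n^{3} + 12 n^{2} + 47 n + 60\right)}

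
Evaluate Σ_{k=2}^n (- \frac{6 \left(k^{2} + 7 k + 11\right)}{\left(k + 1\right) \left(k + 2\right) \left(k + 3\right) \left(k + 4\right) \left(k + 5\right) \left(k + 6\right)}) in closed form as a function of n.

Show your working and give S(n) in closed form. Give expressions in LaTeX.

Compute t_(k+1)/t_k: get (k + 1)*(7*k + (k + 1)**2 + 18)/((k + 7)*(k**2 + 7*k + 11)).
So A=k + 1 and B=k + 7, with C=k**2 + 7*k + 11.
Set up (k + 1)·f(k+1) − (k + 6)·f(k) − (k**2 + 7*k + 11) = 0.
Bound: deg f ≤ 5.
A polynomial solution: f(k) = k*(k + 2)*(k + 4)*(k**2 + 9*k + 23)/45.
Certificate R = B(k−1)f/C = k*(k + 2)*(k + 4)*(k + 6)*(k**2 + 9*k + 23)/(45*(k**2 + 7*k + 11)) gives s_k = 2*k*(-k**2 - 9*k - 23)/(15*(k**3 + 9*k**2 + 23*k + 15)).
Check: Δs_k = 6*(-k**2 - 7*k - 11)/(k**6 + 21*k**5 + 175*k**4 + 735*k**3 + 1624*k**2 + 1764*k + 720). ✓
Telescope: S(n) = s_(n+1) − s_(2) = 2*(-n**3 - 12*n**2 - 44*n - 33)/(15*(n**3 + 12*n**2 + 44*n + 48)) − (-4/35) = 2*(-n**3 - 12*n**2 - 44*n + 57)/(105*(n**3 + 12*n**2 + 44*n + 48)).

S(n) = \frac{2 \left(- n^{3} - 12 n^{2} - 44 n + 57\right)}{105 \left(n^{3} + 12 n^{2} + 44 n + 48\right)}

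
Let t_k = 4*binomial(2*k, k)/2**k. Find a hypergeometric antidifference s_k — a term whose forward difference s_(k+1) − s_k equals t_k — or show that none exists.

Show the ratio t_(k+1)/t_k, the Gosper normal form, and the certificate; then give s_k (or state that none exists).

The ratio is (2*k + 1)/(k + 1).
Normal form (A,B,C) = (2*k + 1, k + 1, 1).
Solve (2*k + 1)·f(k+1) − (k)·f(k) = 1.
From deg A=1, deg B=1, deg C=0: d=-1.
deg f ≤ -1 is impossible — no certificate.

no hypergeometric antidifference exists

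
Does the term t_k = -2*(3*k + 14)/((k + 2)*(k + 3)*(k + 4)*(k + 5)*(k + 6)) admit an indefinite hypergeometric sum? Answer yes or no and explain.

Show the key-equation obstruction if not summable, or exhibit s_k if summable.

r(k) = (k + 2)*(3*k + 17)/((k + 7)*(3*k + 14)) after simplifying.
Factor: A=k + 2; B=k + 7; C=k + 14/3.
Set up (k + 2)·f(k+1) − (k + 6)·f(k) − (k + 14/3) = 0.
Degrees (1,1,1) ⇒ d ≤ 4.
Match coefficients ⇒ f(k) = k*(k + 4)*(k**2 + 10*k + 31)/90.
R(k) = B(k−1)·f(k)/C(k) = k*(k + 4)*(k + 6)*(k**2 + 10*k + 31)/(30*(3*k + 14)); s_k = R·t_k = k*(-k**2 - 10*k - 31)/(15*(k**3 + 10*k**2 + 31*k + 30)).
Check: Δs_k = 2*(-3*k - 14)/(k**5 + 20*k**4 + 155*k**3 + 580*k**2 + 1044*k + 720). ✓

Yes. s_k = k*(-k**2 - 10*k - 31)/(15*(k**3 + 10*k**2 + 31*k + 30)).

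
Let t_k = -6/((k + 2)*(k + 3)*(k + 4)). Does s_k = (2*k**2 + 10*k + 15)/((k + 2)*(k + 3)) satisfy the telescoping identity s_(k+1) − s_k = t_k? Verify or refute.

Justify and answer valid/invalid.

Valid — Δs_k = t_k.

s_(k+1) = (10*k + 2*(k + 1)**2 + 25)/((k + 3)*(k + 4))
s_(k+1) − s_k = -6/(k**3 + 9*k**2 + 26*k + 24)
(s_(k+1) − s_k) − t_k = 0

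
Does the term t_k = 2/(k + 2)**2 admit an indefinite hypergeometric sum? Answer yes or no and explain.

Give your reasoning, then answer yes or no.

Ratio r(k) = (k + 2)**2/(k + 3)**2.
Gosper form: A/B · C(k+1)/C(k) with A=k**2 + 4*k + 4, B=k**2 + 6*k + 9, C=1.
f must satisfy (k**2 + 4*k + 4)·f(k+1) − (k**2 + 4*k + 4)·f(k) = 1.
From deg A=2, deg B=2, deg C=0: d=0.
Generic f = c0 gives residual -1; -1 = 0 cannot hold, so t_k is not Gosper-summable.

No — the linear system for f has no solution.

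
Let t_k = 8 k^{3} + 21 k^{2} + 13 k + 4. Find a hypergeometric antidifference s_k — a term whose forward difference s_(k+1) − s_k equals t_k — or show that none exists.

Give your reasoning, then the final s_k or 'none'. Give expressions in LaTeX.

s_k = k \left(2 k^{3} + 3 k^{2} - 2 k + 1\right)

r(k) = (8*k**3 + 45*k**2 + 79*k + 46)/(8*k**3 + 21*k**2 + 13*k + 4) after simplifying.
Take A(k)=1, B(k)=1, C(k)=k**3 + 21*k**2/8 + 13*k/8 + 1/2.
Set up (1)·f(k+1) − (1)·f(k) − (k**3 + 21*k**2/8 + 13*k/8 + 1/2) = 0.
d = 4 from the (0,0,3) case.
Coefficient equations give f(k) = k*(2*k**3 + 3*k**2 - 2*k + 1)/8.
Then R = B(k−1)f/C = k*(2*k**3 + 3*k**2 - 2*k + 1)/(8*k**3 + 21*k**2 + 13*k + 4), so s_k = R(k)·t_k = k*(2*k**3 + 3*k**2 - 2*k + 1).
Check: Δs_k = 8*k**3 + 21*k**2 + 13*k + 4. ✓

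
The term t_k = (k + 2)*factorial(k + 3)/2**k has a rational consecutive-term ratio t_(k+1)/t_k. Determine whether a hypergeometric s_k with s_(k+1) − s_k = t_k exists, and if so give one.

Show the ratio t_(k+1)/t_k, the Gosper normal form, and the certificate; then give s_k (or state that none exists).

s_k = 2**(1 - k)*factorial(k + 3)

Step 1: r(k) = (k + 3)*(k + 4)/(2*(k + 2)).
Take A(k)=k/2 + 2, B(k)=1, C(k)=k + 2.
Solve (k/2 + 2)·f(k+1) − (1)·f(k) = k + 2.
d = 0 from the (1,0,1) case.
Solve for f: f(k) = 2 (degree 0 ≤ 0).
Certificate R = B(k−1)f/C = 2/(k + 2) gives s_k = 2**(1 - k)*factorial(k + 3).
Verify: (k + 2)*factorial(k + 3)/2**k matches t_k.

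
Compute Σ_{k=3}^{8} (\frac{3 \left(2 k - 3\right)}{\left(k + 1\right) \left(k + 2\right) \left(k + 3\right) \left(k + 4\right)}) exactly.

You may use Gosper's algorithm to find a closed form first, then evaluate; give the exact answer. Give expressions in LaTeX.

Σ = 13/330

Ratio r(k) = (k + 1)*(2*k - 1)/((k + 5)*(2*k - 3)).
A = k + 1, B = k + 5, C = k - 3/2.
Need (k + 1)·f(k+1) − (k + 4)·f(k) = k - 3/2.
d = 3 from the (1,1,1) case.
A polynomial solution: f(k) = -k*(k**2 + 6*k + 20)/18.
Get s_k = R·t_k = k*(-k**2 - 6*k - 20)/(3*(k + 1)*(k + 2)*(k + 3)) with R(k) = B(k−1)f(k)/C(k) = -k*(k + 4)*(k**2 + 6*k + 20)/(9*(2*k - 3)).
Δs = 3*(2*k - 3)/(k**4 + 10*k**3 + 35*k**2 + 50*k + 24), as required.
Σ_(k=3)^(8) t_k = s_(9) − s_(3) = -31/88 − (-47/120) = 13/330.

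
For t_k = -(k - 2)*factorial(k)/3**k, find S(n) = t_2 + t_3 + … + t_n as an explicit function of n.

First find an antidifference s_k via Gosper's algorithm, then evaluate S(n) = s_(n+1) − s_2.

S(n) = 2/3 - n*factorial(n)/3**n - factorial(n)/3**n

Compute t_(k+1)/t_k: get (k**2 - 1)/(3*(k - 2)).
Factor: A=k/3 + 1/3; B=1; C=k - 2.
Key eq: (k/3 + 1/3)·f(k+1) = (1)·f(k) + (k - 2).
Bound: deg f ≤ 0.
Match coefficients ⇒ f(k) = 3.
R(k) = B(k−1)·f(k)/C(k) = 3/(k - 2); s_k = R·t_k = -3**(1 - k)*factorial(k).
Check: Δs_k = -(k - 2)*factorial(k)/3**k. ✓
Evaluate: s_(n+1) = -factorial(n + 1)/3**n; subtract s_(2) = -2/3 ⇒ S(n) = 2/3 - n*factorial(n)/3**n - factorial(n)/3**n.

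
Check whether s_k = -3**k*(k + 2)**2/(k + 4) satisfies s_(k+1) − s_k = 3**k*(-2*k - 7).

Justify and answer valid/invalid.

s_(k+1) = -3**(k + 1)*(k + 3)**2/(k + 5)
s_(k+1) − s_k = 3**k*(-2*k**3 - 21*k**2 - 75*k - 88)/(k**2 + 9*k + 20)
(s_(k+1) − s_k) − t_k = 4*3**k*(k**2 + 7*k + 13)/(k**2 + 9*k + 20)

Invalid: residual 4*3**k*(k**2 + 7*k + 13)/(k**2 + 9*k + 20) ≠ 0.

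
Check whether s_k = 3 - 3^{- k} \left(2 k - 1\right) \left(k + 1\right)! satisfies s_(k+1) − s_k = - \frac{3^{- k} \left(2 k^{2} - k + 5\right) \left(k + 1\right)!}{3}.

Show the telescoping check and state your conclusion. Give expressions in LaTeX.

s_(k+1) = -3**(-k - 1)*(2*k + 1)*factorial(k + 2) + 3
s_(k+1) − s_k = -(2*k**2 - k + 5)*factorial(k + 1)/(3*3**k)
(s_(k+1) − s_k) − t_k = 0

valid; difference matches t_k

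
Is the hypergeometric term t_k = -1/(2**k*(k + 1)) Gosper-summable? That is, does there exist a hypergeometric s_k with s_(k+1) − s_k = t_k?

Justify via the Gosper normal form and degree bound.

No — key equation has no polynomial f.

The ratio is (k + 1)/(2*(k + 2)).
Gosper form: A/B · C(k+1)/C(k) with A=k/2 + 1/2, B=k + 2, C=1.
f must satisfy (k/2 + 1/2)·f(k+1) − (k + 1)·f(k) = 1.
deg f ≤ -1 (via 1,1,0).
d = -1 < 0 ⇒ no nonzero polynomial f; not summable.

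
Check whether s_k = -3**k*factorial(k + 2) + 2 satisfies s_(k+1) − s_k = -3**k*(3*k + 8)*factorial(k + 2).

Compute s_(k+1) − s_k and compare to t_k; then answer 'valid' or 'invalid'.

s_(k+1) = -3**(k + 1)*factorial(k + 3) + 2
s_(k+1) − s_k = -3**k*(3*k + 8)*factorial(k + 2)
(s_(k+1) − s_k) − t_k = 0

Valid: the claim telescopes to t_k.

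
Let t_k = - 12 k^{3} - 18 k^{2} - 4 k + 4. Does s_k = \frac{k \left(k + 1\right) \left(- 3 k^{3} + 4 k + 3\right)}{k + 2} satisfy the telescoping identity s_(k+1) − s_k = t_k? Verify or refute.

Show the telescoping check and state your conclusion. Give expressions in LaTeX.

s_(k+1) = (k + 1)*(k + 2)*(4*k - 3*(k + 1)**3 + 7)/(k + 3)
s_(k+1) − s_k = (-12*k**5 - 69*k**4 - 124*k**3 - 80*k**2 + 3*k + 16)/(k**2 + 5*k + 6)
(s_(k+1) − s_k) − t_k = (9*k**4 + 42*k**3 + 44*k**2 + 7*k - 8)/(k**2 + 5*k + 6)

Invalid: residual \frac{9 k^{4} + 42 k^{3} + 44 k^{2} + 7 k - 8}{k^{2} + 5 k + 6} ≠ 0.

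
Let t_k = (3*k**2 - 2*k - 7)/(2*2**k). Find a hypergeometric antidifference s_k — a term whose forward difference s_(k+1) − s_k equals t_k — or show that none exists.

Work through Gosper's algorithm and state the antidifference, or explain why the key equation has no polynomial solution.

s_k = k*(-3*k - 4)/2**k

Step 1: r(k) = (3*k**2 + 4*k - 6)/(2*(3*k**2 - 2*k - 7)).
Normal form (A,B,C) = (1/2, 1, k**2 - 2*k/3 - 7/3).
Set up (1/2)·f(k+1) − (1)·f(k) − (k**2 - 2*k/3 - 7/3) = 0.
Degrees (0,0,2) ⇒ d ≤ 2.
A polynomial solution: f(k) = -2*k*(3*k + 4)/3.
Get s_k = R·t_k = k*(-3*k - 4)/2**k with R(k) = B(k−1)f(k)/C(k) = -2*k*(3*k + 4)/(3*k**2 - 2*k - 7).
Verify: (3*k**2 - 2*k - 7)/(2*2**k) matches t_k.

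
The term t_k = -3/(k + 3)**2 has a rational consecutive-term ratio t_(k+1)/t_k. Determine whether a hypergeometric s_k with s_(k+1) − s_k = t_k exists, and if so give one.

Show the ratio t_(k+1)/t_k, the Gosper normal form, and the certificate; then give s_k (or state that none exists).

Step 1: r(k) = (k + 3)**2/(k + 4)**2.
A = k**2 + 6*k + 9, B = k**2 + 8*k + 16, C = 1.
f must satisfy (k**2 + 6*k + 9)·f(k+1) − (k**2 + 6*k + 9)·f(k) = 1.
deg f ≤ 0 (via 2,2,0).
Generic f = c0 gives residual -1; -1 = 0 cannot hold, so t_k is not Gosper-summable.

none — t_k is not Gosper-summable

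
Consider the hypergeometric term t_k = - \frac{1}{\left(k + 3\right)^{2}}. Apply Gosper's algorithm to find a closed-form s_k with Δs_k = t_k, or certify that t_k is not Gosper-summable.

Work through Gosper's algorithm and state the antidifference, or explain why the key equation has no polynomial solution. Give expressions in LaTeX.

no hypergeometric antidifference exists

r(k) = (k + 3)**2/(k + 4)**2 after simplifying.
Factor: A=k**2 + 6*k + 9; B=k**2 + 8*k + 16; C=1.
Set up (k**2 + 6*k + 9)·f(k+1) − (k**2 + 6*k + 9)·f(k) − (1) = 0.
d = 0 from the (2,2,0) case.
Write f(k) = c0. Then LHS − RHS = -1, requiring -1 = 0: contradictory. No certificate.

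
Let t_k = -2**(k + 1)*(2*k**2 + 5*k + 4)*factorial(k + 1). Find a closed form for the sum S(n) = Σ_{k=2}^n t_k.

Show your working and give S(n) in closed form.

Compute t_(k+1)/t_k: get 2*(2*k**3 + 13*k**2 + 29*k + 22)/(2*k**2 + 5*k + 4).
Take A(k)=2*k + 4, B(k)=1, C(k)=k**2 + 5*k/2 + 2.
Key eq: (2*k + 4)·f(k+1) = (1)·f(k) + (k**2 + 5*k/2 + 2).
From deg A=1, deg B=0, deg C=2: d=1.
A polynomial solution: f(k) = k/2.
So s_k = (B(k−1)f/C)·t_k = (k/(2*k**2 + 5*k + 4))·t_k = -2**(k + 1)*k*factorial(k + 1).
Verify: -2**(k + 1)*(2*k**2 + 5*k + 4)*factorial(k + 1) matches t_k.
Evaluate: s_(n+1) = -2**(n + 2)*(n + 1)*factorial(n + 2); subtract s_(2) = -96 ⇒ S(n) = -4*2**n*n*factorial(n + 2) - 4*2**n*factorial(n + 2) + 96.

S(n) = -4*2**n*n*factorial(n + 2) - 4*2**n*factorial(n + 2) + 96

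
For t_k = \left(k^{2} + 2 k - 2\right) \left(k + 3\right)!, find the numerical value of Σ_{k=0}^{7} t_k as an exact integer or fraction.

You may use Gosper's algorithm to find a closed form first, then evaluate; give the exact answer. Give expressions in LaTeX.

Ratio r(k) = (k + 4)*(2*k + (k + 1)**2)/(k**2 + 2*k - 2).
A = k + 4, B = 1, C = k**2 + 2*k - 2.
Need (k + 4)·f(k+1) − (1)·f(k) = k**2 + 2*k - 2.
d = 1 from the (1,0,2) case.
Solving with deg f ≤ 1: f(k) = k - 2.
Then R = B(k−1)f/C = (k - 2)/(k**2 + 2*k - 2), so s_k = R(k)·t_k = (k - 2)*factorial(k + 3).
Verify: (k**2 + 2*k - 2)*factorial(k + 3) matches t_k.
Σ_(k=0)^(7) t_k = s_(8) − s_(0) = 239500800 − (-12) = 239500812.

Σ = 239500812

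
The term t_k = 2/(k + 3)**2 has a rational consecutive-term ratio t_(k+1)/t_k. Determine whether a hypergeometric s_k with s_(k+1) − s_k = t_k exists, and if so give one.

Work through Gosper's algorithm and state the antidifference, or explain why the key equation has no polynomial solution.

Ratio r(k) = (k + 3)**2/(k + 4)**2.
So A=k**2 + 6*k + 9 and B=k**2 + 8*k + 16, with C=1.
Need (k**2 + 6*k + 9)·f(k+1) − (k**2 + 6*k + 9)·f(k) = 1.
From deg A=2, deg B=2, deg C=0: d=0.
Generic f = c0 gives residual -1; -1 = 0 cannot hold, so t_k is not Gosper-summable.

none (Gosper's algorithm certifies no s_k)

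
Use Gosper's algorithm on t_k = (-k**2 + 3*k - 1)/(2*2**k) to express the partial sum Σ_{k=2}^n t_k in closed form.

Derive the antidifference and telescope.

The ratio is (k**2 - k - 1)/(2*(k**2 - 3*k + 1)).
So A=1/2 and B=1, with C=k**2 - 3*k + 1.
f must satisfy (1/2)·f(k+1) − (1)·f(k) = k**2 - 3*k + 1.
deg f ≤ 2 (via 0,0,2).
Solve for f: f(k) = -2*(k**2 - k + 1) (degree 2 ≤ 2).
R(k) = B(k−1)·f(k)/C(k) = -2*(k**2 - k + 1)/(k**2 - 3*k + 1); s_k = R·t_k = (k**2 - k + 1)/2**k.
Δs = (-k**2 + 3*k - 1)/(2*2**k), as required.
s_(n+1) = 2**(-n - 1)*(n**2 + n + 1) and s_(2) = 3/4, so S(n) = 2**(-n - 2)*(-3*2**n + 2*n**2 + 2*n + 2).

S(n) = 2**(-n - 2)*(-3*2**n + 2*n**2 + 2*n + 2)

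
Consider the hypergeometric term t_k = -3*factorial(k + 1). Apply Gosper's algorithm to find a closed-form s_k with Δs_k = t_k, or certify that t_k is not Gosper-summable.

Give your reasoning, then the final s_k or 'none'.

none (Gosper's algorithm certifies no s_k)

Compute t_(k+1)/t_k: get k + 2.
Take A(k)=k + 2, B(k)=1, C(k)=1.
f must satisfy (k + 2)·f(k+1) − (1)·f(k) = 1.
Degrees (1,0,0) ⇒ d ≤ -1.
d = -1 < 0 ⇒ no nonzero polynomial f; not summable.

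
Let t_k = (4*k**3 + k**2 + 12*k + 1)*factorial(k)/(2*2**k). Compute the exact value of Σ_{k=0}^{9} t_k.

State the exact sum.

Ratio r(k) = (k + 1)*(12*k + 4*(k + 1)**3 + (k + 1)**2 + 13)/(2*(4*k**3 + k**2 + 12*k + 1)).
Take A(k)=k/2 + 1/2, B(k)=1, C(k)=k**3 + k**2/4 + 3*k + 1/4.
Set up (k/2 + 1/2)·f(k+1) − (1)·f(k) − (k**3 + k**2/4 + 3*k + 1/4) = 0.
From deg A=1, deg B=0, deg C=3: d=2.
Coefficient equations give f(k) = k*(4*k - 3)/2.
R(k) = B(k−1)·f(k)/C(k) = 2*k*(4*k - 3)/(4*k**3 + k**2 + 12*k + 1); s_k = R·t_k = k*(4*k - 3)*factorial(k)/2**k.
s_(k+1) − s_k = (4*k**3 + k**2 + 12*k + 1)*factorial(k)/(2*2**k) = t_k.
Telescoping: Σ = s_(10) − s_(0) = 2622375/2 − (0) = 2622375/2.

Σ = 2622375/2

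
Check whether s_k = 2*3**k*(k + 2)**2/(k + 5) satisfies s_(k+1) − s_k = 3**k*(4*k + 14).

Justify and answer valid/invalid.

s_(k+1) = 6*3**k*(k + 3)**2/(k + 6)
s_(k+1) − s_k = 3**k*(4*k**3 + 46*k**2 + 178*k + 222)/(k**2 + 11*k + 30)
(s_(k+1) − s_k) − t_k = 3**(k + 1)*(-4*k**2 - 32*k - 66)/(k**2 + 11*k + 30)

Invalid: residual 3**(k + 1)*(-4*k**2 - 32*k - 66)/(k**2 + 11*k + 30) ≠ 0.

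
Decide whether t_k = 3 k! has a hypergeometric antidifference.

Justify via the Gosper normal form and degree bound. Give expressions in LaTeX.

No — t_k has no hypergeometric antidifference.

r(k) = k + 1 after simplifying.
So A=k + 1 and B=1, with C=1.
Need (k + 1)·f(k+1) − (1)·f(k) = 1.
deg f ≤ -1 (via 1,0,0).
d = -1 < 0 ⇒ no nonzero polynomial f; not summable.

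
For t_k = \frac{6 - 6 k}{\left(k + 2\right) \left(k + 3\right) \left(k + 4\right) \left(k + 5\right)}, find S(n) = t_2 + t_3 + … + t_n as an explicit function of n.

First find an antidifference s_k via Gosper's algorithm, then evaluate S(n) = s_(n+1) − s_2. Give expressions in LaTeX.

Compute t_(k+1)/t_k: get k*(k + 2)/((k - 1)*(k + 6)).
Gosper form: A/B · C(k+1)/C(k) with A=k + 2, B=k + 6, C=k - 1.
f must satisfy (k + 2)·f(k+1) − (k + 5)·f(k) = k - 1.
Degrees (1,1,1) ⇒ d ≤ 3.
Coefficient equations give f(k) = -k/2.
Get s_k = R·t_k = 3*k/((k + 2)*(k + 3)*(k + 4)) with R(k) = B(k−1)f(k)/C(k) = -k*(k + 5)/(2*(k - 1)).
Verify: 6*(1 - k)/(k**4 + 14*k**3 + 71*k**2 + 154*k + 120) matches t_k.
Telescope: S(n) = s_(n+1) − s_(2) = 3*(n + 1)/(n**3 + 12*n**2 + 47*n + 60) − (1/20) = n*(-n**2 - 12*n + 13)/(20*(n**3 + 12*n**2 + 47*n + 60)).

S(n) = \frac{n \left(- n^{2} - 12 n + 13\right)}{20 \left(n^{3} + 12 n^{2} + 47 n + 60\right)}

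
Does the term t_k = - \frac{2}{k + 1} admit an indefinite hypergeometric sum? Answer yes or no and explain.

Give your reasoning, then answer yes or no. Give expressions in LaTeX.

No — t_k has no hypergeometric antidifference.

The ratio is (k + 1)/(k + 2).
A = k + 1, B = k + 2, C = 1.
Need (k + 1)·f(k+1) − (k + 1)·f(k) = 1.
deg f ≤ 0 (via 1,1,0).
f = c0 ⇒ A·f(k+1) − B(k−1)·f(k) − C = -1. The system {-1 = 0} is inconsistent; no antidifference.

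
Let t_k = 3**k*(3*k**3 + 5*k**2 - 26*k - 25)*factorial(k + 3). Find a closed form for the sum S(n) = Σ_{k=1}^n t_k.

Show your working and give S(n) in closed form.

S(n) = 3*3**n*n**2*factorial(n + 4) - 6*3**n*n*factorial(n + 4) - 6*3**n*factorial(n + 4) + 144

Step 1: r(k) = 3*(3*k**4 + 26*k**3 + 49*k**2 - 71*k - 172)/(3*k**3 + 5*k**2 - 26*k - 25).
Normal form (A,B,C) = (3*k + 12, 1, k**3 + 5*k**2/3 - 26*k/3 - 25/3).
Set up (3*k + 12)·f(k+1) − (1)·f(k) − (k**3 + 5*k**2/3 - 26*k/3 - 25/3) = 0.
deg f ≤ 2 (via 1,0,3).
Solve for f: f(k) = (k**2 - 4*k + 1)/3 (degree 2 ≤ 2).
Get s_k = R·t_k = 3**k*(k**2 - 4*k + 1)*factorial(k + 3) with R(k) = B(k−1)f(k)/C(k) = (k**2 - 4*k + 1)/(3*k**3 + 5*k**2 - 26*k - 25).
Δs = 3**k*(3*k**3 + 5*k**2 - 26*k - 25)*factorial(k + 3), as required.
Evaluate: s_(n+1) = 3**(n + 1)*(n**2 - 2*n - 2)*factorial(n + 4); subtract s_(1) = -144 ⇒ S(n) = 3*3**n*n**2*factorial(n + 4) - 6*3**n*n*factorial(n + 4) - 6*3**n*factorial(n + 4) + 144.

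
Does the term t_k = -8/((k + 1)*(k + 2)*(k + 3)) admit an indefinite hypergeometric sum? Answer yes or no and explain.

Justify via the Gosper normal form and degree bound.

The ratio is (k + 1)/(k + 4).
Factor: A=k + 1; B=k + 4; C=1.
f must satisfy (k + 1)·f(k+1) − (k + 3)·f(k) = 1.
Degrees (1,1,0) ⇒ d ≤ 2.
Coefficient equations give f(k) = k*(k + 3)/4.
Then R = B(k−1)f/C = k*(k + 3)**2/4, so s_k = R(k)·t_k = 2*k*(-k - 3)/((k + 1)*(k + 2)).
Verify: -8/(k**3 + 6*k**2 + 11*k + 6) matches t_k.

Yes. s_k = 2*k*(-k - 3)/((k + 1)*(k + 2)).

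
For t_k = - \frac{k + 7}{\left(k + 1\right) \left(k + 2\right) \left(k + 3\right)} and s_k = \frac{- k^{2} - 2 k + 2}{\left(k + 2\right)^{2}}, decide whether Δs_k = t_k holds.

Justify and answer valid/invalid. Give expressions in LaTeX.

s_(k+1) = (-2*k - (k + 1)**2)/(k + 3)**2
s_(k+1) − s_k = 2*(-k**2 - 7*k - 11)/(k**4 + 10*k**3 + 37*k**2 + 60*k + 36)
(s_(k+1) − s_k) − t_k = (-k**3 - 4*k**2 + 5*k + 20)/(k**5 + 11*k**4 + 47*k**3 + 97*k**2 + 96*k + 36)

Invalid: residual \frac{- k^{3} - 4 k^{2} + 5 k + 20}{k^{5} + 11 k^{4} + 47 k^{3} + 97 k^{2} + 96 k + 36} ≠ 0.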